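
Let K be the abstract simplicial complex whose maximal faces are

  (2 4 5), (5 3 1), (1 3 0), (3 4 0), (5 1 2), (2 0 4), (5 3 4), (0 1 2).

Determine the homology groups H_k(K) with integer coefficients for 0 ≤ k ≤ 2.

H_0 ≅ Z,  H_1 = 0,  H_2 ≅ Z.

K has 6 vertices, 12 edges, 8 triangles.
rank ∂_0 = 0, rank ∂_1 = 5 ⇒ b_0 = 6 − 0 − 5 = 1; all invariant factors of ∂_1 are 1 so no torsion. So H_0 ≅ Z.
rank ∂_1 = 5, rank ∂_2 = 7 ⇒ b_1 = 12 − 5 − 7 = 0; all invariant factors of ∂_2 are 1 so no torsion. So H_1 ≅ 0.
rank ∂_2 = 7, rank ∂_3 = 0 ⇒ b_2 = 8 − 7 − 0 = 1. So H_2 ≅ Z.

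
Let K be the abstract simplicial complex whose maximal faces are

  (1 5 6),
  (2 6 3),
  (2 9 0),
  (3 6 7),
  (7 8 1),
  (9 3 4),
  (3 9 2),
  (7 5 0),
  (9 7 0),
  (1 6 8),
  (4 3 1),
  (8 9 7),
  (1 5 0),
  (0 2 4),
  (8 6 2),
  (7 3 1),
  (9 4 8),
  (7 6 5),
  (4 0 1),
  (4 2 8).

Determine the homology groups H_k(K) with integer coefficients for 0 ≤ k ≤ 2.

H_0 ≅ Z,  H_1 ≅ Z ⊕ Z_2,  H_2 = 0.

Fix the vertex order 0 < 1 < 2 < 3 < 4 < 5 < 6 < 7 < 8 < 9 and write every simplex with vertices in increasing order. Then dim K = 2 and the simplices of K are:

  0-simplices (10): [0], [1], [2], [3], [4], [5], [6], [7], [8], [9]
  1-simplices (30): (30 of them)
  2-simplices (20): (20 of them)

so the chain groups are C_0 ≅ Z^10, C_1 ≅ Z^30, C_2 ≅ Z^20.

∂_1: C_1 → C_0 is given by ∂[p,q] = [q] − [p].
This gives a 10×30 integer matrix of rank 9; reducing to Smith normal form yields diagonal entries (1,1,1,1,1,1,1,1,1).

The boundary map ∂_2: C_2 → C_1 sends each 2-simplex [p,q,r] to [q,r] − [p,r] + [p,q]. For instance
  ∂[0,2,4] = [2,4] − [0,4] + [0,2],
  ∂[3,4,9] = [4,9] − [3,9] + [3,4].
The resulting 30×20 matrix has rank 20, and its Smith normal form has invariant factors (1,1,1,1,1,1,1,1,1,1,1,1,1,1,1,1,1,1,1,2).

Reading off H_k = ker ∂_k / im ∂_{k+1}:

  H_0: rank C_0 − rank ∂_1 = 10 − 9 = 1, and the invariant factors of ∂_1 are all 1, so H_0 ≅ Z.
  H_1: rank ker ∂_1 − rank ∂_2 = (30 − 9) − 20 = 1, and ∂_2 has invariant factor 2 > 1, so H_1 ≅ Z ⊕ Z_2.
  H_2: rank ker ∂_2 − rank ∂_3 = (20 − 20) − 0 = 0, and there is no ∂_3, so H_2 ≅ 0.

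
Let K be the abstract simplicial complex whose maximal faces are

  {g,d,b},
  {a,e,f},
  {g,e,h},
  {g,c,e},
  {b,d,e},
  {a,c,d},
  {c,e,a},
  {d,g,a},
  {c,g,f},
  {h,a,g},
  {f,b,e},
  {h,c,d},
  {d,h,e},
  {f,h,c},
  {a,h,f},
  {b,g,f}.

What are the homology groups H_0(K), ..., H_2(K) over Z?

H_0 = Z,  H_1 = Z^2,  H_2 = Z.

Fix the vertex order a < b < c < d < e < f < g < h and write every simplex with vertices in increasing order. Then dim K = 2 and the simplices of K are:

  0-simplices (8): a, b, c, d, e, f, g, h
  1-simplices (24): ac, ad, ae, af, ag, ah, bd, be, bf, bg, cd, ce, cf, cg, ch, de, dg, dh, ef, eg, eh, fg, fh, gh
  2-simplices (16): acd, ace, adg, aef, afh, agh, bde, bdg, bef, bfg, cdh, ceg, cfg, cfh, deh, egh

giving chain groups C_0 ≅ Z^8, C_1 ≅ Z^24, C_2 ≅ Z^16.

∂_1: C_1 → C_0 is given by ∂[p,q] = [q] − [p]. For instance
  ∂ef = f − e.
The resulting 8×24 matrix has rank 7, and its Smith normal form has invariant factors (1,1,1,1,1,1,1).

Boundary ∂_2: C_2 → C_1 maps a triangle to the signed sum of its edges. For instance
  ∂bdg = dg − bg + bd,
  ∂deh = eh − dh + de.
This gives a 24×16 integer matrix of rank 15; reducing to Smith normal form yields diagonal entries (1,1,1,1,1,1,1,1,1,1,1,1,1,1,1).

Now H_k = ker ∂_k / im ∂_{k+1}, so:

  H_0: rank C_0 − rank ∂_1 = 8 − 7 = 1, and the invariant factors of ∂_1 are all 1, so H_0 = Z.
  H_1: rank ker ∂_1 − rank ∂_2 = (24 − 7) − 15 = 2, and the invariant factors of ∂_2 are all 1, so H_1 = Z^2.
  H_2: rank ker ∂_2 − rank ∂_3 = (16 − 15) − 0 = 1, and there is no ∂_3, so H_2 = Z.

(K is a triangulation of the torus T^2.)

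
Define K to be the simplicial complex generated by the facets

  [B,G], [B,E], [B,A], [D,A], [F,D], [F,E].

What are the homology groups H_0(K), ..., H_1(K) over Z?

K has 6 vertices, 6 edges.
rank ∂_0 = 0, rank ∂_1 = 5 ⇒ b_0 = 6 − 0 − 5 = 1; all invariant factors of ∂_1 are 1 so no torsion. So H_0 ≅ Z.
rank ∂_1 = 5, rank ∂_2 = 0 ⇒ b_1 = 6 − 5 − 0 = 1. So H_1 ≅ Z.

H_0 = Z,  H_1 = Z.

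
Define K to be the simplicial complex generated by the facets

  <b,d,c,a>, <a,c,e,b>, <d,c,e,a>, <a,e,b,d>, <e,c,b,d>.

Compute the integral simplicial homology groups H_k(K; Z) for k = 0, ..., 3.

Order the vertices as a < b < c < d < e. Listing each simplex with vertices in this order, K has dimension 3 with simplices:

  0-simplices (5): a, b, c, d, e
  1-simplices (10): ab, ac, ad, ae, bc, bd, be, cd, ce, de
  2-simplices (10): abc, abd, abe, acd, ace, ade, bcd, bce, bde, cde
  3-simplices (5): abcd, abce, abde, acde, bcde

so the chain groups are C_0 ≅ Z^5, C_1 ≅ Z^10, C_2 ≅ Z^10, C_3 ≅ Z^5.

Boundary ∂_1: C_1 → C_0 is given by ∂[p,q] = [q] − [p].
As a 5×10 matrix over Z this has rank 4, with invariant factors (1,1,1,1).

The boundary map ∂_2: C_2 → C_1 maps a triangle to the signed sum of its edges. For instance
  ∂bde = de − be + bd,
  ∂abc = bc − ac + ab.
The 10×10 boundary matrix has rank 6 and Smith normal form diag(1,1,1,1,1,1).

∂_3: C_3 → C_2 sends each 3-simplex σ to the alternating sum Σ_i (−1)^i (σ with its i-th vertex removed). For instance
  ∂abcd = bcd − acd + abd − abc,
  ∂bcde = cde − bde + bce − bcd.
The resulting 10×5 matrix has rank 4, and its Smith normal form has invariant factors (1,1,1,1).

Computing H_k = (kernel of ∂_k) / (image of ∂_{k+1}):

  H_0: rank C_0 − rank ∂_1 = 5 − 4 = 1, and the invariant factors of ∂_1 are all 1, so H_0 ≅ Z.
  H_1: rank ker ∂_1 − rank ∂_2 = (10 − 4) − 6 = 0, and the invariant factors of ∂_2 are all 1, so H_1 ≅ 0.
  H_2: rank ker ∂_2 − rank ∂_3 = (10 − 6) − 4 = 0, and the invariant factors of ∂_3 are all 1, so H_2 ≅ 0.
  H_3: rank ker ∂_3 − rank ∂_4 = (5 − 4) − 0 = 1, and there is no ∂_4, so H_3 ≅ Z.

As a check, the Euler characteristic is 5 − 10 + 10 − 5 = 0, which agrees with 1 − 0 + 0 − 1 = 0.

H_0 ≅ Z,  H_1 = 0,  H_2 = 0,  H_3 ≅ Z.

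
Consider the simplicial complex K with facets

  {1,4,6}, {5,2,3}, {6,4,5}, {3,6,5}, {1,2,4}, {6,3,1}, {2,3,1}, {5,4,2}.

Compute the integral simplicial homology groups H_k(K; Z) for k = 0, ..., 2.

Take the total order 1 < 2 < 3 < 4 < 5 < 6 on the vertex set. Then K (dimension 2) consists of the simplices:

  0-simplices (6): [1], [2], [3], [4], [5], [6]
  1-simplices (12): [1,2], [1,3], [1,4], [1,6], [2,3], [2,4], [2,5], [3,5], [3,6], [4,5], [4,6], [5,6]
  2-simplices (8): [1,2,3], [1,2,4], [1,3,6], [1,4,6], [2,3,5], [2,4,5], [3,5,6], [4,5,6]

giving chain groups C_0 ≅ Z^6, C_1 ≅ Z^12, C_2 ≅ Z^8.

Boundary ∂_1: C_1 → C_0 is given by ∂[p,q] = [q] − [p]. For instance
  ∂[2,4] = [4] − [2].
As a 6×12 matrix over Z this has rank 5, with invariant factors (1,1,1,1,1).

The boundary map ∂_2: C_2 → C_1 acts by ∂[p,q,r] = [q,r] − [p,r] + [p,q]. For instance
  ∂[1,4,6] = [4,6] − [1,6] + [1,4],
  ∂[3,5,6] = [5,6] − [3,6] + [3,5].
This gives a 12×8 integer matrix of rank 7; reducing to Smith normal form yields diagonal entries (1,1,1,1,1,1,1).

Reading off H_k = ker ∂_k / im ∂_{k+1}:

  H_0: rank C_0 − rank ∂_1 = 6 − 5 = 1, and the invariant factors of ∂_1 are all 1, so H_0 ≅ Z.
  H_1: rank ker ∂_1 − rank ∂_2 = (12 − 5) − 7 = 0, and the invariant factors of ∂_2 are all 1, so H_1 ≅ 0.
  H_2: rank ker ∂_2 − rank ∂_3 = (8 − 7) − 0 = 1, and there is no ∂_3, so H_2 ≅ Z.

H_0 = Z,  H_1 = 0,  H_2 = Z.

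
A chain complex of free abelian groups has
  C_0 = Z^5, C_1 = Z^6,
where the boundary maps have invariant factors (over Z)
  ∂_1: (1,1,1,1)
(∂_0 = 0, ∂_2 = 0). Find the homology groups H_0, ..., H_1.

H_0: b_0 = 5 − 0 − 4 = 1; torsion from ∂_1 factors > 1: none. So H_0 = Z.
H_1: b_1 = 6 − 4 − 0 = 2; torsion from ∂_2 factors > 1: none. So H_1 = Z^2.

H_0 = Z,  H_1 = Z^2.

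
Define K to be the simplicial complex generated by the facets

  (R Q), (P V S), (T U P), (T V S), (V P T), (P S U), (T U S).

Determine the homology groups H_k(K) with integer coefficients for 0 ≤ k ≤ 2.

H_0 ≅ Z^2,  H_1 = 0,  H_2 ≅ Z.

Order the vertices as P < Q < R < S < T < U < V. Listing each simplex with vertices in this order, K has dimension 2 with simplices:

  0-simplices (7): P, Q, R, S, T, U, V
  1-simplices (10): PS, PT, PU, PV, QR, ST, SU, SV, TU, TV
  2-simplices (6): PSU, PSV, PTU, PTV, STU, STV

so the chain groups are C_0 ≅ Z^7, C_1 ≅ Z^10, C_2 ≅ Z^6.

∂_1: C_1 → C_0 sends each edge [p,q] (with p < q) to q − p.
As a 7×10 matrix over Z this has rank 5, with invariant factors (1,1,1,1,1).

The boundary map ∂_2: C_2 → C_1 sends each 2-simplex [p,q,r] to [q,r] − [p,r] + [p,q]. For instance
  ∂PTU = TU − PU + PT,
  ∂PTV = TV − PV + PT.
As a 10×6 matrix over Z this has rank 5, with invariant factors (1,1,1,1,1).

Computing H_k = (kernel of ∂_k) / (image of ∂_{k+1}):

  H_0: rank C_0 − rank ∂_1 = 7 − 5 = 2, and the invariant factors of ∂_1 are all 1, so H_0 = Z^2.
  H_1: rank ker ∂_1 − rank ∂_2 = (10 − 5) − 5 = 0, and the invariant factors of ∂_2 are all 1, so H_1 = 0.
  H_2: rank ker ∂_2 − rank ∂_3 = (6 − 5) − 0 = 1, and there is no ∂_3, so H_2 = Z.

As a check, the Euler characteristic is 7 − 10 + 6 = 3, which agrees with 2 − 0 + 1 = 3.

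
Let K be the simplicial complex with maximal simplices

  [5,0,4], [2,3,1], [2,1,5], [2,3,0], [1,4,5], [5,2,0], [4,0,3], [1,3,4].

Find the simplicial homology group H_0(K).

Fix the vertex order 0 < 1 < 2 < 3 < 4 < 5 and write every simplex with vertices in increasing order. Then dim K = 2 and the simplices of K are:

  0-simplices (6): [0], [1], [2], [3], [4], [5]
  1-simplices (12): [0,2], [0,3], [0,4], [0,5], [1,2], [1,3], [1,4], [1,5], [2,3], [2,5], [3,4], [4,5]
  2-simplices (8): [0,2,3], [0,2,5], [0,3,4], [0,4,5], [1,2,3], [1,2,5], [1,3,4], [1,4,5]

so the chain groups are C_0 ≅ Z^6, C_1 ≅ Z^12, C_2 ≅ Z^8.

The boundary map ∂_1: C_1 → C_0 sends each edge [p,q] (with p < q) to q − p.
The resulting 6×12 matrix has rank 5, and its Smith normal form has invariant factors (1,1,1,1,1).

∂_2: C_2 → C_1 acts by ∂[p,q,r] = [q,r] − [p,r] + [p,q]. For instance
  ∂[1,2,3] = [2,3] − [1,3] + [1,2],
  ∂[0,2,3] = [2,3] − [0,3] + [0,2].
This gives a 12×8 integer matrix of rank 7; reducing to Smith normal form yields diagonal entries (1,1,1,1,1,1,1).

Now H_k = ker ∂_k / im ∂_{k+1}, so:

  H_0: rank C_0 − rank ∂_1 = 6 − 5 = 1, and the invariant factors of ∂_1 are all 1, so H_0 ≅ Z.

H_0 = Z.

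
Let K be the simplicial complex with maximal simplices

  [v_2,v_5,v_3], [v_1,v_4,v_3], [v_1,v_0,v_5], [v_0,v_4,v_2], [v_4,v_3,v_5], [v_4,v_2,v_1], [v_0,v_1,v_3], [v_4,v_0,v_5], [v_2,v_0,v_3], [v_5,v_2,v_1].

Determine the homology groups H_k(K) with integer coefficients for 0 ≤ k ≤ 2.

K has 6 vertices, 15 edges, 10 triangles.
rank ∂_0 = 0, rank ∂_1 = 5 ⇒ b_0 = 6 − 0 − 5 = 1; all invariant factors of ∂_1 are 1 so no torsion. So H_0 = Z.
rank ∂_1 = 5, rank ∂_2 = 10 ⇒ b_1 = 15 − 5 − 10 = 0; ∂_2 has invariant factor(s) [2] giving torsion. So H_1 = Z/2.
rank ∂_2 = 10, rank ∂_3 = 0 ⇒ b_2 = 10 − 10 − 0 = 0. So H_2 = 0.

H_0 ≅ Z,  H_1 ≅ Z/2,  H_2 = 0.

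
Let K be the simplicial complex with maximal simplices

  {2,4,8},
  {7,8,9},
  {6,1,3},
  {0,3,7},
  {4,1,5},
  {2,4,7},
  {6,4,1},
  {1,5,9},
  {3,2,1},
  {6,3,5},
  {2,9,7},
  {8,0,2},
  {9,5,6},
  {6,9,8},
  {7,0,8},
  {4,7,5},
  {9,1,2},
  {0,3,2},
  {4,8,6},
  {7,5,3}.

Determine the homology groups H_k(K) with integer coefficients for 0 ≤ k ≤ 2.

Order the vertices as 0 < 1 < 2 < 3 < 4 < 5 < 6 < 7 < 8 < 9. Listing each simplex with vertices in this order, K has dimension 2 with simplices:

  0-simplices (10): [0], [1], [2], [3], [4], [5], [6], [7], [8], [9]
  1-simplices (30): (30 of them)
  2-simplices (20): (20 of them)

giving chain groups C_0 ≅ Z^10, C_1 ≅ Z^30, C_2 ≅ Z^20.

Boundary ∂_1: C_1 → C_0 maps an edge to its endpoints' difference, ∂[p,q] = q − p.
As a 10×30 matrix over Z this has rank 9, with invariant factors (1,1,1,1,1,1,1,1,1).

Boundary ∂_2: C_2 → C_1 sends each 2-simplex [p,q,r] to [q,r] − [p,r] + [p,q]. For instance
  ∂[4,6,8] = [6,8] − [4,8] + [4,6],
  ∂[0,7,8] = [7,8] − [0,8] + [0,7].
The resulting 30×20 matrix has rank 20, and its Smith normal form has invariant factors (1,1,1,1,1,1,1,1,1,1,1,1,1,1,1,1,1,1,1,2).

Computing H_k = (kernel of ∂_k) / (image of ∂_{k+1}):

  H_0: rank C_0 − rank ∂_1 = 10 − 9 = 1, and the invariant factors of ∂_1 are all 1, so H_0 ≅ Z.
  H_1: rank ker ∂_1 − rank ∂_2 = (30 − 9) − 20 = 1, and ∂_2 has invariant factor 2 > 1, so H_1 ≅ Z ⊕ Z/2Z.
  H_2: rank ker ∂_2 − rank ∂_3 = (20 − 20) − 0 = 0, and there is no ∂_3, so H_2 ≅ 0.

H_0 ≅ Z,  H_1 ≅ Z ⊕ Z/2Z,  H_2 = 0.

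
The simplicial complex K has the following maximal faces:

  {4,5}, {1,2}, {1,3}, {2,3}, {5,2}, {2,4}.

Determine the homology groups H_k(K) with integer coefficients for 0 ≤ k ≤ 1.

K has 5 vertices, 6 edges.
rank ∂_0 = 0, rank ∂_1 = 4 ⇒ b_0 = 5 − 0 − 4 = 1; all invariant factors of ∂_1 are 1 so no torsion. So H_0 ≅ Z.
rank ∂_1 = 4, rank ∂_2 = 0 ⇒ b_1 = 6 − 4 − 0 = 2. So H_1 ≅ Z^2.

H_0 = Z,  H_1 = Z^2.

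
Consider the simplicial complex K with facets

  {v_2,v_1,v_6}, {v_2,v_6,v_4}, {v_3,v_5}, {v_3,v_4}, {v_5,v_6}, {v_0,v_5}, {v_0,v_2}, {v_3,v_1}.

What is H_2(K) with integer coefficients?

K has 7 vertices, 11 edges, 2 triangles.
rank ∂_2 = 2, rank ∂_3 = 0 ⇒ b_2 = 2 − 2 − 0 = 0. So H_2 = 0.

H_2 ≅ 0.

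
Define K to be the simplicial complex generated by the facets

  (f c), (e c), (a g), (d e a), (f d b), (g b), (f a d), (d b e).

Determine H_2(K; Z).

H_2 ≅ 0.

Fix the vertex order a < b < c < d < e < f < g and write every simplex with vertices in increasing order. Then dim K = 2 and the simplices of K are:

  0-simplices (7): a, b, c, d, e, f, g
  1-simplices (12): ad, ae, af, ag, bd, be, bf, bg, ce, cf, de, df
  2-simplices (4): ade, adf, bde, bdf

giving chain groups C_0 ≅ Z^7, C_1 ≅ Z^12, C_2 ≅ Z^4.

∂_1: C_1 → C_0 maps an edge to its endpoints' difference, ∂[p,q] = q − p.
The 7×12 boundary matrix has rank 6 and Smith normal form diag(1,1,1,1,1,1).

Boundary ∂_2: C_2 → C_1 acts by ∂[p,q,r] = [q,r] − [p,r] + [p,q]. For instance
  ∂adf = df − af + ad,
  ∂bdf = df − bf + bd.
The resulting 12×4 matrix has rank 4, and its Smith normal form has invariant factors (1,1,1,1).

Now H_k = ker ∂_k / im ∂_{k+1}, so:

  H_2: rank ker ∂_2 − rank ∂_3 = (4 − 4) − 0 = 0, and there is no ∂_3, so H_2 = 0.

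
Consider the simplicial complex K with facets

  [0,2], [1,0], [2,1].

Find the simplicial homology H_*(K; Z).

Fix the vertex order 0 < 1 < 2 and write every simplex with vertices in increasing order. Then dim K = 1 and the simplices of K are:

  0-simplices (3): [0], [1], [2]
  1-simplices (3): [0,1], [0,2], [1,2]

Hence C_0 ≅ Z^3, C_1 ≅ Z^3.

∂_1: C_1 → C_0 is given by ∂[p,q] = [q] − [p].
The resulting 3×3 matrix has rank 2, and its Smith normal form has invariant factors (1,1).

From H_k ≅ ker(∂_k) / im(∂_{k+1}) we obtain:

  H_0: rank C_0 − rank ∂_1 = 3 − 2 = 1, and the invariant factors of ∂_1 are all 1, so H_0 ≅ Z.
  H_1: rank ker ∂_1 − rank ∂_2 = (3 − 2) − 0 = 1, and there is no ∂_2, so H_1 ≅ Z.

As a check, the Euler characteristic is 3 − 3 = 0, which agrees with 1 − 1 = 0.
(K is a triangulation of the circle S^1.)

H_0 ≅ Z,  H_1 ≅ Z.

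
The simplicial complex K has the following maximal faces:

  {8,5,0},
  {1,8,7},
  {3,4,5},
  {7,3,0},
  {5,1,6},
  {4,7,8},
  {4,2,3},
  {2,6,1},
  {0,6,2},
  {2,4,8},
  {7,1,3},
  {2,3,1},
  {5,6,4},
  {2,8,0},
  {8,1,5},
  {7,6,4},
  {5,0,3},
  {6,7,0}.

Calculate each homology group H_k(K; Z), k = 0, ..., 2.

Fix the vertex order 0 < 1 < 2 < 3 < 4 < 5 < 6 < 7 < 8 and write every simplex with vertices in increasing order. Then dim K = 2 and the simplices of K are:

  0-simplices (9): [0], [1], [2], [3], [4], [5], [6], [7], [8]
  1-simplices (27): (27 of them)
  2-simplices (18): [0,2,6], [0,2,8], [0,3,5], [0,3,7], [0,5,8], [0,6,7], [1,2,3], [1,2,6], [1,3,7], [1,5,6], [1,5,8], [1,7,8], [2,3,4], [2,4,8], [3,4,5], [4,5,6], [4,6,7], [4,7,8]

giving chain groups C_0 ≅ Z^9, C_1 ≅ Z^27, C_2 ≅ Z^18.

∂_1: C_1 → C_0 sends each edge [p,q] (with p < q) to q − p. For instance
  ∂[0,2] = [2] − [0].
This gives a 9×27 integer matrix of rank 8; reducing to Smith normal form yields diagonal entries (1,1,1,1,1,1,1,1).

Boundary ∂_2: C_2 → C_1 acts by ∂[p,q,r] = [q,r] − [p,r] + [p,q]. For instance
  ∂[0,6,7] = [6,7] − [0,7] + [0,6],
  ∂[1,2,3] = [2,3] − [1,3] + [1,2].
This gives a 27×18 integer matrix of rank 17; reducing to Smith normal form yields diagonal entries (1,1,1,1,1,1,1,1,1,1,1,1,1,1,1,1,1).

Now H_k = ker ∂_k / im ∂_{k+1}, so:

  H_0: rank C_0 − rank ∂_1 = 9 − 8 = 1, and the invariant factors of ∂_1 are all 1, so H_0 = Z.
  H_1: rank ker ∂_1 − rank ∂_2 = (27 − 8) − 17 = 2, and the invariant factors of ∂_2 are all 1, so H_1 = Z^2.
  H_2: rank ker ∂_2 − rank ∂_3 = (18 − 17) − 0 = 1, and there is no ∂_3, so H_2 = Z.

As a check, the Euler characteristic is 9 − 27 + 18 = 0, which agrees with 1 − 2 + 1 = 0.
(K is a triangulation of the torus T^2.)

H_0 = Z,  H_1 = Z^2,  H_2 = Z.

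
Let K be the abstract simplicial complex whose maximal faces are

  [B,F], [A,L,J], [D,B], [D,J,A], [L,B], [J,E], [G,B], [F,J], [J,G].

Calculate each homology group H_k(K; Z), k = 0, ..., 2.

H_0 ≅ Z,  H_1 ≅ Z^3,  H_2 = 0.

Fix the vertex order A < B < D < E < F < G < J < L and write every simplex with vertices in increasing order. Then dim K = 2 and the simplices of K are:

  0-simplices (8): A, B, D, E, F, G, J, L
  1-simplices (12): AD, AJ, AL, BD, BF, BG, BL, DJ, EJ, FJ, GJ, JL
  2-simplices (2): ADJ, AJL

so the chain groups are C_0 ≅ Z^8, C_1 ≅ Z^12, C_2 ≅ Z^2.

∂_1: C_1 → C_0 maps an edge to its endpoints' difference, ∂[p,q] = q − p. For instance
  ∂BL = L − B.
This gives a 8×12 integer matrix of rank 7; reducing to Smith normal form yields diagonal entries (1,1,1,1,1,1,1).

Boundary ∂_2: C_2 → C_1 sends each 2-simplex [p,q,r] to [q,r] − [p,r] + [p,q]. For instance
  ∂ADJ = DJ − AJ + AD,
  ∂AJL = JL − AL + AJ.
As a 12×2 matrix over Z this has rank 2, with invariant factors (1,1).

Computing H_k = (kernel of ∂_k) / (image of ∂_{k+1}):

  H_0: rank C_0 − rank ∂_1 = 8 − 7 = 1, and the invariant factors of ∂_1 are all 1, so H_0 = Z.
  H_1: rank ker ∂_1 − rank ∂_2 = (12 − 7) − 2 = 3, and the invariant factors of ∂_2 are all 1, so H_1 = Z^3.
  H_2: rank ker ∂_2 − rank ∂_3 = (2 − 2) − 0 = 0, and there is no ∂_3, so H_2 = 0.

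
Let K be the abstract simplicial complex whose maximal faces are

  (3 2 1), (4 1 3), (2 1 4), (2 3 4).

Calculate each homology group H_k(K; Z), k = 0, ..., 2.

We work with the vertex ordering 1 < 2 < 3 < 4. The simplices of K, each written with vertices in increasing order, are:

  0-simplices (4): [1], [2], [3], [4]
  1-simplices (6): [1,2], [1,3], [1,4], [2,3], [2,4], [3,4]
  2-simplices (4): [1,2,3], [1,2,4], [1,3,4], [2,3,4]

so the chain groups are C_0 ≅ Z^4, C_1 ≅ Z^6, C_2 ≅ Z^4.

Boundary ∂_1: C_1 → C_0 sends each edge [p,q] (with p < q) to q − p. For instance
  ∂[2,3] = [3] − [2].
The 4×6 boundary matrix has rank 3 and Smith normal form diag(1,1,1).

∂_2: C_2 → C_1 acts by ∂[p,q,r] = [q,r] − [p,r] + [p,q]. For instance
  ∂[2,3,4] = [3,4] − [2,4] + [2,3],
  ∂[1,2,3] = [2,3] − [1,3] + [1,2].
As a 6×4 matrix over Z this has rank 3, with invariant factors (1,1,1).

Now H_k = ker ∂_k / im ∂_{k+1}, so:

  H_0: rank C_0 − rank ∂_1 = 4 − 3 = 1, and the invariant factors of ∂_1 are all 1, so H_0 = Z.
  H_1: rank ker ∂_1 − rank ∂_2 = (6 − 3) − 3 = 0, and the invariant factors of ∂_2 are all 1, so H_1 = 0.
  H_2: rank ker ∂_2 − rank ∂_3 = (4 − 3) − 0 = 1, and there is no ∂_3, so H_2 = Z.

(K is a triangulation of the 2-sphere S^2.)

H_0 = Z,  H_1 = 0,  H_2 = Z.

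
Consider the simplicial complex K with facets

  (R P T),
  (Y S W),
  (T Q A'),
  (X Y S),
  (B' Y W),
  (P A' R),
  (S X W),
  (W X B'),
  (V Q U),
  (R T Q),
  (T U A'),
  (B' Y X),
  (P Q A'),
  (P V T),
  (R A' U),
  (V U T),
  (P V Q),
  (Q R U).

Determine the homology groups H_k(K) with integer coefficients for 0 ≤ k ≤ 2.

H_0 = Z^2,  H_1 = Z/2,  H_2 = Z.

K has 12 vertices, 27 edges, 18 triangles.
rank ∂_0 = 0, rank ∂_1 = 10 ⇒ b_0 = 12 − 0 − 10 = 2; all invariant factors of ∂_1 are 1 so no torsion. So H_0 = Z^2.
rank ∂_1 = 10, rank ∂_2 = 17 ⇒ b_1 = 27 − 10 − 17 = 0; ∂_2 has invariant factor(s) [2] giving torsion. So H_1 = Z/2.
rank ∂_2 = 17, rank ∂_3 = 0 ⇒ b_2 = 18 − 17 − 0 = 1. So H_2 = Z.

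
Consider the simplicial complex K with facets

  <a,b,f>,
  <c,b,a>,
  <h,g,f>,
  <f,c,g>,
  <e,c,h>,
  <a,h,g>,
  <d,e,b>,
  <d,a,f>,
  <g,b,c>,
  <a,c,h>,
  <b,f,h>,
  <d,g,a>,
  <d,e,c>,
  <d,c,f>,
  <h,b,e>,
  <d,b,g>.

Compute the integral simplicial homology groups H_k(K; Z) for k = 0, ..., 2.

K has 8 vertices, 24 edges, 16 triangles.
rank ∂_0 = 0, rank ∂_1 = 7 ⇒ b_0 = 8 − 0 − 7 = 1; all invariant factors of ∂_1 are 1 so no torsion. So H_0 = Z.
rank ∂_1 = 7, rank ∂_2 = 15 ⇒ b_1 = 24 − 7 − 15 = 2; all invariant factors of ∂_2 are 1 so no torsion. So H_1 = Z^2.
rank ∂_2 = 15, rank ∂_3 = 0 ⇒ b_2 = 16 − 15 − 0 = 1. So H_2 = Z.

H_0 ≅ Z,  H_1 ≅ Z^2,  H_2 ≅ Z.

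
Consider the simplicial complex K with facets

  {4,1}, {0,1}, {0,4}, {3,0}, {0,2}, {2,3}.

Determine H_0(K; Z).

H_0 ≅ Z.

Order the vertices as 0 < 1 < 2 < 3 < 4. Listing each simplex with vertices in this order, K has dimension 1 with simplices:

  0-simplices (5): [0], [1], [2], [3], [4]
  1-simplices (6): [0,1], [0,2], [0,3], [0,4], [1,4], [2,3]

so the chain groups are C_0 ≅ Z^5, C_1 ≅ Z^6.

The boundary map ∂_1: C_1 → C_0 maps an edge to its endpoints' difference, ∂[p,q] = q − p. For instance
  ∂[0,2] = [2] − [0].
As a 5×6 matrix over Z this has rank 4, with invariant factors (1,1,1,1).

Now H_k = ker ∂_k / im ∂_{k+1}, so:

  H_0: rank C_0 − rank ∂_1 = 5 − 4 = 1, and the invariant factors of ∂_1 are all 1, so H_0 = Z.

(K is a triangulation of a wedge of 2 circles.)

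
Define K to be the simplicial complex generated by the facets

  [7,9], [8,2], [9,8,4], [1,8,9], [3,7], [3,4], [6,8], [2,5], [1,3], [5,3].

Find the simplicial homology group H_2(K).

Order the vertices as 1 < 2 < 3 < 4 < 5 < 6 < 7 < 8 < 9. Listing each simplex with vertices in this order, K has dimension 2 with simplices:

  0-simplices (9): [1], [2], [3], [4], [5], [6], [7], [8], [9]
  1-simplices (13): [1,3], [1,8], [1,9], [2,5], [2,8], [3,4], [3,5], [3,7], [4,8], [4,9], [6,8], [7,9], [8,9]
  2-simplices (2): [1,8,9], [4,8,9]

giving chain groups C_0 ≅ Z^9, C_1 ≅ Z^13, C_2 ≅ Z^2.

The boundary map ∂_1: C_1 → C_0 is given by ∂[p,q] = [q] − [p].
The 9×13 boundary matrix has rank 8 and Smith normal form diag(1,1,1,1,1,1,1,1).

∂_2: C_2 → C_1 maps a triangle to the signed sum of its edges. For instance
  ∂[4,8,9] = [8,9] − [4,9] + [4,8],
  ∂[1,8,9] = [8,9] − [1,9] + [1,8].
This gives a 13×2 integer matrix of rank 2; reducing to Smith normal form yields diagonal entries (1,1).

Now H_k = ker ∂_k / im ∂_{k+1}, so:

  H_2: rank ker ∂_2 − rank ∂_3 = (2 − 2) − 0 = 0, and there is no ∂_3, so H_2 = 0.

H_2 = 0.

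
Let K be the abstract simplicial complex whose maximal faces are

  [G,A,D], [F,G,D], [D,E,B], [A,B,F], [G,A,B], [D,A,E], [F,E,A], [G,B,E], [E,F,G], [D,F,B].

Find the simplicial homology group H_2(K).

Order the vertices as A < B < D < E < F < G. Listing each simplex with vertices in this order, K has dimension 2 with simplices:

  0-simplices (6): A, B, D, E, F, G
  1-simplices (15): AB, AD, AE, AF, AG, BD, BE, BF, BG, DE, DF, DG, EF, EG, FG
  2-simplices (10): ABF, ABG, ADE, ADG, AEF, BDE, BDF, BEG, DFG, EFG

Hence C_0 ≅ Z^6, C_1 ≅ Z^15, C_2 ≅ Z^10.

The boundary map ∂_1: C_1 → C_0 sends each edge [p,q] (with p < q) to q − p. For instance
  ∂FG = G − F.
As a 6×15 matrix over Z this has rank 5, with invariant factors (1,1,1,1,1).

Boundary ∂_2: C_2 → C_1 sends each 2-simplex [p,q,r] to [q,r] − [p,r] + [p,q]. For instance
  ∂BDE = DE − BE + BD,
  ∂ADE = DE − AE + AD.
The 15×10 boundary matrix has rank 10 and Smith normal form diag(1,1,1,1,1,1,1,1,1,2).

Reading off H_k = ker ∂_k / im ∂_{k+1}:

  H_2: rank ker ∂_2 − rank ∂_3 = (10 − 10) − 0 = 0, and there is no ∂_3, so H_2 ≅ 0.

H_2 ≅ 0.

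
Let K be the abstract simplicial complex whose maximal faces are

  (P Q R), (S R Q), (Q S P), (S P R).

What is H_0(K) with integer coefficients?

H_0 = Z.

Order the vertices as P < Q < R < S. Listing each simplex with vertices in this order, K has dimension 2 with simplices:

  0-simplices (4): P, Q, R, S
  1-simplices (6): PQ, PR, PS, QR, QS, RS
  2-simplices (4): PQR, PQS, PRS, QRS

giving chain groups C_0 ≅ Z^4, C_1 ≅ Z^6, C_2 ≅ Z^4.

The boundary map ∂_1: C_1 → C_0 sends each edge [p,q] (with p < q) to q − p. For instance
  ∂QS = S − Q.
The 4×6 boundary matrix has rank 3 and Smith normal form diag(1,1,1).

Boundary ∂_2: C_2 → C_1 acts by ∂[p,q,r] = [q,r] − [p,r] + [p,q]. For instance
  ∂PQR = QR − PR + PQ,
  ∂PQS = QS − PS + PQ.
The resulting 6×4 matrix has rank 3, and its Smith normal form has invariant factors (1,1,1).

From H_k ≅ ker(∂_k) / im(∂_{k+1}) we obtain:

  H_0: rank C_0 − rank ∂_1 = 4 − 3 = 1, and the invariant factors of ∂_1 are all 1, so H_0 ≅ Z.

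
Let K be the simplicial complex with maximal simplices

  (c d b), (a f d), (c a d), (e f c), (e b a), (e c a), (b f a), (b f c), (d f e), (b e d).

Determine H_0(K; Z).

H_0 ≅ Z.

Take the total order a < b < c < d < e < f on the vertex set. Then K (dimension 2) consists of the simplices:

  0-simplices (6): a, b, c, d, e, f
  1-simplices (15): ab, ac, ad, ae, af, bc, bd, be, bf, cd, ce, cf, de, df, ef
  2-simplices (10): abe, abf, acd, ace, adf, bcd, bcf, bde, cef, def

so the chain groups are C_0 ≅ Z^6, C_1 ≅ Z^15, C_2 ≅ Z^10.

∂_1: C_1 → C_0 sends each edge [p,q] (with p < q) to q − p.
As a 6×15 matrix over Z this has rank 5, with invariant factors (1,1,1,1,1).

Boundary ∂_2: C_2 → C_1 maps a triangle to the signed sum of its edges. For instance
  ∂abe = be − ae + ab,
  ∂bcf = cf − bf + bc.
As a 15×10 matrix over Z this has rank 10, with invariant factors (1,1,1,1,1,1,1,1,1,2).

Reading off H_k = ker ∂_k / im ∂_{k+1}:

  H_0: rank C_0 − rank ∂_1 = 6 − 5 = 1, and the invariant factors of ∂_1 are all 1, so H_0 = Z.

(K is a triangulation of the real projective plane RP^2.)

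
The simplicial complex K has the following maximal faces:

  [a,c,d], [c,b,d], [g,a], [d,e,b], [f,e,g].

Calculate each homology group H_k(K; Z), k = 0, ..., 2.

Take the total order a < b < c < d < e < f < g on the vertex set. Then K (dimension 2) consists of the simplices:

  0-simplices (7): a, b, c, d, e, f, g
  1-simplices (11): ac, ad, ag, bc, bd, be, cd, de, ef, eg, fg
  2-simplices (4): acd, bcd, bde, efg

giving chain groups C_0 ≅ Z^7, C_1 ≅ Z^11, C_2 ≅ Z^4.

∂_1: C_1 → C_0 sends each edge [p,q] (with p < q) to q − p. For instance
  ∂de = e − d.
As a 7×11 matrix over Z this has rank 6, with invariant factors (1,1,1,1,1,1).

Boundary ∂_2: C_2 → C_1 maps a triangle to the signed sum of its edges. For instance
  ∂bde = de − be + bd,
  ∂efg = fg − eg + ef.
The resulting 11×4 matrix has rank 4, and its Smith normal form has invariant factors (1,1,1,1).

Computing H_k = (kernel of ∂_k) / (image of ∂_{k+1}):

  H_0: rank C_0 − rank ∂_1 = 7 − 6 = 1, and the invariant factors of ∂_1 are all 1, so H_0 = Z.
  H_1: rank ker ∂_1 − rank ∂_2 = (11 − 6) − 4 = 1, and the invariant factors of ∂_2 are all 1, so H_1 = Z.
  H_2: rank ker ∂_2 − rank ∂_3 = (4 − 4) − 0 = 0, and there is no ∂_3, so H_2 = 0.

H_0 ≅ Z,  H_1 ≅ Z,  H_2 = 0.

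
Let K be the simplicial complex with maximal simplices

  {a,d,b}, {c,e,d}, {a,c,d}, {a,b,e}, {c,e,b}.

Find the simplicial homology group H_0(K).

We work with the vertex ordering a < b < c < d < e. The simplices of K, each written with vertices in increasing order, are:

  0-simplices (5): a, b, c, d, e
  1-simplices (10): ab, ac, ad, ae, bc, bd, be, cd, ce, de
  2-simplices (5): abd, abe, acd, bce, cde

giving chain groups C_0 ≅ Z^5, C_1 ≅ Z^10, C_2 ≅ Z^5.

Boundary ∂_1: C_1 → C_0 sends each edge [p,q] (with p < q) to q − p. For instance
  ∂ae = e − a.
The resulting 5×10 matrix has rank 4, and its Smith normal form has invariant factors (1,1,1,1).

∂_2: C_2 → C_1 acts by ∂[p,q,r] = [q,r] − [p,r] + [p,q]. For instance
  ∂cde = de − ce + cd,
  ∂bce = ce − be + bc.
As a 10×5 matrix over Z this has rank 5, with invariant factors (1,1,1,1,1).

From H_k ≅ ker(∂_k) / im(∂_{k+1}) we obtain:

  H_0: rank C_0 − rank ∂_1 = 5 − 4 = 1, and the invariant factors of ∂_1 are all 1, so H_0 ≅ Z.

(K is a triangulation of the Möbius band.)

H_0 ≅ Z.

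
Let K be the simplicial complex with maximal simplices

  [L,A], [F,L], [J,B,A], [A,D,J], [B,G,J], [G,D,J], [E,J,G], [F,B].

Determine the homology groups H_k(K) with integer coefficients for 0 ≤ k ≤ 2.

H_0 ≅ Z,  H_1 ≅ Z,  H_2 = 0.

K has 8 vertices, 13 edges, 5 triangles.
rank ∂_0 = 0, rank ∂_1 = 7 ⇒ b_0 = 8 − 0 − 7 = 1; all invariant factors of ∂_1 are 1 so no torsion. So H_0 = Z.
rank ∂_1 = 7, rank ∂_2 = 5 ⇒ b_1 = 13 − 7 − 5 = 1; all invariant factors of ∂_2 are 1 so no torsion. So H_1 = Z.
rank ∂_2 = 5, rank ∂_3 = 0 ⇒ b_2 = 5 − 5 − 0 = 0. So H_2 = 0.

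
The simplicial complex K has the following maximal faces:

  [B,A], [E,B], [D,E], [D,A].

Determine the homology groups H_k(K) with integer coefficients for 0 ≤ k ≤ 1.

H_0 = Z,  H_1 = Z.

Fix the vertex order A < B < D < E and write every simplex with vertices in increasing order. Then dim K = 1 and the simplices of K are:

  0-simplices (4): A, B, D, E
  1-simplices (4): AB, AD, BE, DE

so the chain groups are C_0 ≅ Z^4, C_1 ≅ Z^4.

Boundary ∂_1: C_1 → C_0 sends each edge [p,q] (with p < q) to q − p. For instance
  ∂BE = E − B.
This gives a 4×4 integer matrix of rank 3; reducing to Smith normal form yields diagonal entries (1,1,1).

Reading off H_k = ker ∂_k / im ∂_{k+1}:

  H_0: rank C_0 − rank ∂_1 = 4 − 3 = 1, and the invariant factors of ∂_1 are all 1, so H_0 = Z.
  H_1: rank ker ∂_1 − rank ∂_2 = (4 − 3) − 0 = 1, and there is no ∂_2, so H_1 = Z.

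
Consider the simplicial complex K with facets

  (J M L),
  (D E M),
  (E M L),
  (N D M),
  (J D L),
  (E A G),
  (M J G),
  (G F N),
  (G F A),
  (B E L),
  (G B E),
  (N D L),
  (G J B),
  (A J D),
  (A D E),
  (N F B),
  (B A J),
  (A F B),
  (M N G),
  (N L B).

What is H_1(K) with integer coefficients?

H_1 = Z ⊕ Z/2Z.

Take the total order A < B < D < E < F < G < J < L < M < N on the vertex set. Then K (dimension 2) consists of the simplices:

  0-simplices (10): A, B, D, E, F, G, J, L, M, N
  1-simplices (30): AB, AD, AE, AF, AG, AJ, BE, BF, BG, BJ, BL, BN, DE, DJ, DL, DM, DN, EG, EL, EM, FG, FN, GJ, GM, GN, JL, JM, LM, LN, MN
  2-simplices (20): ABF, ABJ, ADE, ADJ, AEG, AFG, BEG, BEL, BFN, BGJ, BLN, DEM, DJL, DLN, DMN, ELM, FGN, GJM, GMN, JLM

giving chain groups C_0 ≅ Z^10, C_1 ≅ Z^30, C_2 ≅ Z^20.

∂_1: C_1 → C_0 is given by ∂[p,q] = [q] − [p]. For instance
  ∂MN = N − M.
The resulting 10×30 matrix has rank 9, and its Smith normal form has invariant factors (1,1,1,1,1,1,1,1,1).

Boundary ∂_2: C_2 → C_1 sends each 2-simplex [p,q,r] to [q,r] − [p,r] + [p,q]. For instance
  ∂ABF = BF − AF + AB,
  ∂DMN = MN − DN + DM.
The resulting 30×20 matrix has rank 20, and its Smith normal form has invariant factors (1,1,1,1,1,1,1,1,1,1,1,1,1,1,1,1,1,1,1,2).

Computing H_k = (kernel of ∂_k) / (image of ∂_{k+1}):

  H_1: rank ker ∂_1 − rank ∂_2 = (30 − 9) − 20 = 1, and ∂_2 has invariant factor 2 > 1, so H_1 = Z ⊕ Z/2Z.

(K is a triangulation of the Klein bottle.)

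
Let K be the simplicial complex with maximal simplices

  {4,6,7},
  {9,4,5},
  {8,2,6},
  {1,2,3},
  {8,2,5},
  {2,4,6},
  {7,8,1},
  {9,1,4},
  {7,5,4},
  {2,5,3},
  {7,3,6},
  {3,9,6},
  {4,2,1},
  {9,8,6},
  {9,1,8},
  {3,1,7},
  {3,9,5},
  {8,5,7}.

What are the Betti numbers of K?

b_0 = 1, b_1 = 2, b_2 = 1.

Fix the vertex order 1 < 2 < 3 < 4 < 5 < 6 < 7 < 8 < 9 and write every simplex with vertices in increasing order. Then dim K = 2 and the simplices of K are:

  0-simplices (9): [1], [2], [3], [4], [5], [6], [7], [8], [9]
  1-simplices (27): (27 of them)
  2-simplices (18): [1,2,3], [1,2,4], [1,3,7], [1,4,9], [1,7,8], [1,8,9], [2,3,5], [2,4,6], [2,5,8], [2,6,8], [3,5,9], [3,6,7], [3,6,9], [4,5,7], [4,5,9], [4,6,7], [5,7,8], [6,8,9]

giving chain groups C_0 ≅ Z^9, C_1 ≅ Z^27, C_2 ≅ Z^18.

The boundary map ∂_1: C_1 → C_0 maps an edge to its endpoints' difference, ∂[p,q] = q − p. For instance
  ∂[1,3] = [3] − [1].
The resulting 9×27 matrix has rank 8, and its Smith normal form has invariant factors (1,1,1,1,1,1,1,1).

Boundary ∂_2: C_2 → C_1 sends each 2-simplex [p,q,r] to [q,r] − [p,r] + [p,q]. For instance
  ∂[1,2,3] = [2,3] − [1,3] + [1,2],
  ∂[1,2,4] = [2,4] − [1,4] + [1,2].
This gives a 27×18 integer matrix of rank 17; reducing to Smith normal form yields diagonal entries (1,1,1,1,1,1,1,1,1,1,1,1,1,1,1,1,1).

Computing H_k = (kernel of ∂_k) / (image of ∂_{k+1}):

  H_0: rank C_0 − rank ∂_1 = 9 − 8 = 1, and the invariant factors of ∂_1 are all 1, so H_0 ≅ Z.
  H_1: rank ker ∂_1 − rank ∂_2 = (27 − 8) − 17 = 2, and the invariant factors of ∂_2 are all 1, so H_1 ≅ Z^2.
  H_2: rank ker ∂_2 − rank ∂_3 = (18 − 17) − 0 = 1, and there is no ∂_3, so H_2 ≅ Z.

Hence the Betti numbers are b_0 = 1, b_1 = 2, b_2 = 1.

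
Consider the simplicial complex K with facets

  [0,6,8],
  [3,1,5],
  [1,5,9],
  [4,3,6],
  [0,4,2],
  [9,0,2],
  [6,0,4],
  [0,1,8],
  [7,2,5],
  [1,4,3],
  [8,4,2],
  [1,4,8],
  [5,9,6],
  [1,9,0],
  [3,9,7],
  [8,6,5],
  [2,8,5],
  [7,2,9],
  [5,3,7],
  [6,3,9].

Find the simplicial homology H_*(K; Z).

H_0 ≅ Z,  H_1 ≅ Z ⊕ Z/2,  H_2 = 0.

We work with the vertex ordering 0 < 1 < 2 < 3 < 4 < 5 < 6 < 7 < 8 < 9. The simplices of K, each written with vertices in increasing order, are:

  0-simplices (10): [0], [1], [2], [3], [4], [5], [6], [7], [8], [9]
  1-simplices (30): (30 of them)
  2-simplices (20): (20 of them)

Hence C_0 ≅ Z^10, C_1 ≅ Z^30, C_2 ≅ Z^20.

The boundary map ∂_1: C_1 → C_0 sends each edge [p,q] (with p < q) to q − p. For instance
  ∂[3,9] = [9] − [3].
As a 10×30 matrix over Z this has rank 9, with invariant factors (1,1,1,1,1,1,1,1,1).

Boundary ∂_2: C_2 → C_1 sends each 2-simplex [p,q,r] to [q,r] − [p,r] + [p,q]. For instance
  ∂[0,2,9] = [2,9] − [0,9] + [0,2],
  ∂[5,6,9] = [6,9] − [5,9] + [5,6].
As a 30×20 matrix over Z this has rank 20, with invariant factors (1,1,1,1,1,1,1,1,1,1,1,1,1,1,1,1,1,1,1,2).

Reading off H_k = ker ∂_k / im ∂_{k+1}:

  H_0: rank C_0 − rank ∂_1 = 10 − 9 = 1, and the invariant factors of ∂_1 are all 1, so H_0 = Z.
  H_1: rank ker ∂_1 − rank ∂_2 = (30 − 9) − 20 = 1, and ∂_2 has invariant factor 2 > 1, so H_1 = Z ⊕ Z/2.
  H_2: rank ker ∂_2 − rank ∂_3 = (20 − 20) − 0 = 0, and there is no ∂_3, so H_2 = 0.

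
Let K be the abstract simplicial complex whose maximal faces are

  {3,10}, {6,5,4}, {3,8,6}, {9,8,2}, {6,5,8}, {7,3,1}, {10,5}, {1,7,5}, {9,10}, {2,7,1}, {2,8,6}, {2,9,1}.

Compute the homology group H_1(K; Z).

Take the total order 1 < 2 < 3 < 4 < 5 < 6 < 7 < 8 < 9 < 10 on the vertex set. Then K (dimension 2) consists of the simplices:

  0-simplices (10): [1], [2], [3], [4], [5], [6], [7], [8], [9], [10]
  1-simplices (22): [1,2], [1,3], [1,5], [1,7], [1,9], [2,6], [2,7], [2,8], [2,9], [3,6], [3,7], [3,8], [3,10], [4,5], [4,6], [5,6], [5,7], [5,8], [5,10], [6,8], [8,9], [9,10]
  2-simplices (9): [1,2,7], [1,2,9], [1,3,7], [1,5,7], [2,6,8], [2,8,9], [3,6,8], [4,5,6], [5,6,8]

giving chain groups C_0 ≅ Z^10, C_1 ≅ Z^22, C_2 ≅ Z^9.

The boundary map ∂_1: C_1 → C_0 is given by ∂[p,q] = [q] − [p]. For instance
  ∂[2,8] = [8] − [2].
The 10×22 boundary matrix has rank 9 and Smith normal form diag(1,1,1,1,1,1,1,1,1).

Boundary ∂_2: C_2 → C_1 sends each 2-simplex [p,q,r] to [q,r] − [p,r] + [p,q]. For instance
  ∂[1,2,7] = [2,7] − [1,7] + [1,2],
  ∂[1,2,9] = [2,9] − [1,9] + [1,2].
This gives a 22×9 integer matrix of rank 9; reducing to Smith normal form yields diagonal entries (1,1,1,1,1,1,1,1,1).

From H_k ≅ ker(∂_k) / im(∂_{k+1}) we obtain:

  H_1: rank ker ∂_1 − rank ∂_2 = (22 − 9) − 9 = 4, and the invariant factors of ∂_2 are all 1, so H_1 ≅ Z^4.

H_1 ≅ Z^4.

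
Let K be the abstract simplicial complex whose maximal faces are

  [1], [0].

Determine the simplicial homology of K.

H_0 = Z^2.

Take the total order 0 < 1 on the vertex set. Then K (dimension 0) consists of the simplices:

  0-simplices (2): [0], [1]

Hence C_0 ≅ Z^2.

Reading off H_k = ker ∂_k / im ∂_{k+1}:

  H_0: rank C_0 − rank ∂_1 = 2 − 0 = 2, and there is no ∂_1, so H_0 = Z^2.

(K is a triangulation of a set of 2 points.)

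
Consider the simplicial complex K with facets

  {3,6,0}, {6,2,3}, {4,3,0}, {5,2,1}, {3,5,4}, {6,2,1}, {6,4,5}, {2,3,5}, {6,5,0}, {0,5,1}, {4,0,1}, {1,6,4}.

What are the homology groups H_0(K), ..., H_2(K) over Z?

Fix the vertex order 0 < 1 < 2 < 3 < 4 < 5 < 6 and write every simplex with vertices in increasing order. Then dim K = 2 and the simplices of K are:

  0-simplices (7): [0], [1], [2], [3], [4], [5], [6]
  1-simplices (18): [0,1], [0,3], [0,4], [0,5], [0,6], [1,2], [1,4], [1,5], [1,6], [2,3], [2,5], [2,6], [3,4], [3,5], [3,6], [4,5], [4,6], [5,6]
  2-simplices (12): [0,1,4], [0,1,5], [0,3,4], [0,3,6], [0,5,6], [1,2,5], [1,2,6], [1,4,6], [2,3,5], [2,3,6], [3,4,5], [4,5,6]

giving chain groups C_0 ≅ Z^7, C_1 ≅ Z^18, C_2 ≅ Z^12.

Boundary ∂_1: C_1 → C_0 is given by ∂[p,q] = [q] − [p]. For instance
  ∂[3,5] = [5] − [3].
As a 7×18 matrix over Z this has rank 6, with invariant factors (1,1,1,1,1,1).

The boundary map ∂_2: C_2 → C_1 maps a triangle to the signed sum of its edges. For instance
  ∂[2,3,6] = [3,6] − [2,6] + [2,3],
  ∂[2,3,5] = [3,5] − [2,5] + [2,3].
As a 18×12 matrix over Z this has rank 12, with invariant factors (1,1,1,1,1,1,1,1,1,1,1,2).

Reading off H_k = ker ∂_k / im ∂_{k+1}:

  H_0: rank C_0 − rank ∂_1 = 7 − 6 = 1, and the invariant factors of ∂_1 are all 1, so H_0 ≅ Z.
  H_1: rank ker ∂_1 − rank ∂_2 = (18 − 6) − 12 = 0, and ∂_2 has invariant factor 2 > 1, so H_1 ≅ Z/2Z.
  H_2: rank ker ∂_2 − rank ∂_3 = (12 − 12) − 0 = 0, and there is no ∂_3, so H_2 ≅ 0.

H_0 = Z,  H_1 = Z/2Z,  H_2 = 0.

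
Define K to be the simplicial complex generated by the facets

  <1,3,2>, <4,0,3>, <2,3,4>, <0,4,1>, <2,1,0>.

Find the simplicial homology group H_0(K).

We work with the vertex ordering 0 < 1 < 2 < 3 < 4. The simplices of K, each written with vertices in increasing order, are:

  0-simplices (5): [0], [1], [2], [3], [4]
  1-simplices (10): [0,1], [0,2], [0,3], [0,4], [1,2], [1,3], [1,4], [2,3], [2,4], [3,4]
  2-simplices (5): [0,1,2], [0,1,4], [0,3,4], [1,2,3], [2,3,4]

so the chain groups are C_0 ≅ Z^5, C_1 ≅ Z^10, C_2 ≅ Z^5.

The boundary map ∂_1: C_1 → C_0 is given by ∂[p,q] = [q] − [p]. For instance
  ∂[0,2] = [2] − [0].
The resulting 5×10 matrix has rank 4, and its Smith normal form has invariant factors (1,1,1,1).

Boundary ∂_2: C_2 → C_1 maps a triangle to the signed sum of its edges. For instance
  ∂[0,3,4] = [3,4] − [0,4] + [0,3],
  ∂[1,2,3] = [2,3] − [1,3] + [1,2].
The 10×5 boundary matrix has rank 5 and Smith normal form diag(1,1,1,1,1).

Now H_k = ker ∂_k / im ∂_{k+1}, so:

  H_0: rank C_0 − rank ∂_1 = 5 − 4 = 1, and the invariant factors of ∂_1 are all 1, so H_0 ≅ Z.

(K is a triangulation of the Möbius band.)

H_0 ≅ Z.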